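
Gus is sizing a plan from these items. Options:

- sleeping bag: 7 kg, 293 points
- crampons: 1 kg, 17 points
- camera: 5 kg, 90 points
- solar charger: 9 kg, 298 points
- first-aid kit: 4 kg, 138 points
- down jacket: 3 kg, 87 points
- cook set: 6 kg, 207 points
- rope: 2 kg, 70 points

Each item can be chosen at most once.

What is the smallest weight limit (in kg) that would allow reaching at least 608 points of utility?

17

Look for the lowest-weight combination reaching 608.
sleeping bag + crampons + solar charger reaches 608 using 17 kg.
No combination under 17 kg hits 608.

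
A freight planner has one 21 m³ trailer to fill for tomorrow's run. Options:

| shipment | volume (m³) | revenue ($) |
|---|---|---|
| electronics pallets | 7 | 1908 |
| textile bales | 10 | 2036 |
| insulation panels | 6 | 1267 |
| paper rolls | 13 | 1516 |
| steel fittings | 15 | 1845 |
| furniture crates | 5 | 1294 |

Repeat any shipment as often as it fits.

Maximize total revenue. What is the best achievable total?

The ratio ordering already packs tightly: 3×electronics pallets, 21 m³, 5724.
Every other selection either busts 21 m³ or fails to beat 5724.

5724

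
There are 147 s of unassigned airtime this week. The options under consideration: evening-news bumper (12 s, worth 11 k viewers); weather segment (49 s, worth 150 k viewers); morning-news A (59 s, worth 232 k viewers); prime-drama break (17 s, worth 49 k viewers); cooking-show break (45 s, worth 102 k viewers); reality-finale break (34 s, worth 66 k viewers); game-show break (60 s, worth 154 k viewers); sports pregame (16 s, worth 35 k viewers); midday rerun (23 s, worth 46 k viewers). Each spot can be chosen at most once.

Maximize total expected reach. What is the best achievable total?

466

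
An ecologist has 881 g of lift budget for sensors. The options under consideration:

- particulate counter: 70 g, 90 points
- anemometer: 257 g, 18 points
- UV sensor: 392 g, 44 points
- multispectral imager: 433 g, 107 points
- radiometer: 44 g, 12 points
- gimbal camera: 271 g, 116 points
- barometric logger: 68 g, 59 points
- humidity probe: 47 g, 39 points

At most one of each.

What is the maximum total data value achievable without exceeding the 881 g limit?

372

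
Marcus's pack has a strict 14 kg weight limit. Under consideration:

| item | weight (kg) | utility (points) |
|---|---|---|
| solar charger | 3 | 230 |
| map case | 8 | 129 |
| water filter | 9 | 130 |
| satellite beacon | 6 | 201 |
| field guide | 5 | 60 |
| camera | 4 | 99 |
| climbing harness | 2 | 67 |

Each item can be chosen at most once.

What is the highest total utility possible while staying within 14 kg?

530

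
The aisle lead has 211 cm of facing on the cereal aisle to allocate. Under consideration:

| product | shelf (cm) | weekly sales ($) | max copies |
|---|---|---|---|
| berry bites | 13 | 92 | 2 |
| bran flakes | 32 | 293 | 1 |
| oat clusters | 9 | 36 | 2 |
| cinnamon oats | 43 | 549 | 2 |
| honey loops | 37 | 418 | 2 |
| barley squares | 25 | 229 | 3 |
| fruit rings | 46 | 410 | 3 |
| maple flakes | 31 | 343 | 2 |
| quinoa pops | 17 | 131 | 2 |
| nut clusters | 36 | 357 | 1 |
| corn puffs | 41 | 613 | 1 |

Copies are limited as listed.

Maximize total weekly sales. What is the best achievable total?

By weekly sales per cm: corn puffs 14.95, cinnamon oats 12.77, honey loops 11.30 lead.
The ratio ordering already packs tightly: oat clusters + 2×cinnamon oats + 2×honey loops + corn puffs, 210 cm, 2583.

2583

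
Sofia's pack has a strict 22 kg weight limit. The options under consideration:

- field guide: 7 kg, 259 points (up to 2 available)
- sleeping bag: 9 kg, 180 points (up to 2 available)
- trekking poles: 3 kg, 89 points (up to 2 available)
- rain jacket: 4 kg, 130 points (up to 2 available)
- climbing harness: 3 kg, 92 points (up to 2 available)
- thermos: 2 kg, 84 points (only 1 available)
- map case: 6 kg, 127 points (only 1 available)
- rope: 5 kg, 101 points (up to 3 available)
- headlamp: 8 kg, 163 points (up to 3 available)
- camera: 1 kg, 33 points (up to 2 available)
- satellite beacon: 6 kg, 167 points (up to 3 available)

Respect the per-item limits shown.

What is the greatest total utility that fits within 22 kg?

2×field guide + rain jacket + thermos + 2×camera uses 22 of the 22 kg and totals 798.
Nothing else within 22 kg beats 798.

798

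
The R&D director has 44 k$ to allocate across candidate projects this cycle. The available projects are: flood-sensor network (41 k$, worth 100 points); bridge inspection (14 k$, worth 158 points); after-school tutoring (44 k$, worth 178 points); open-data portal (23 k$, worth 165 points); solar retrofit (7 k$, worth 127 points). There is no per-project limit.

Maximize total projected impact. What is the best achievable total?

6×solar retrofit uses 42 of the 44 k$ and totals 762.

762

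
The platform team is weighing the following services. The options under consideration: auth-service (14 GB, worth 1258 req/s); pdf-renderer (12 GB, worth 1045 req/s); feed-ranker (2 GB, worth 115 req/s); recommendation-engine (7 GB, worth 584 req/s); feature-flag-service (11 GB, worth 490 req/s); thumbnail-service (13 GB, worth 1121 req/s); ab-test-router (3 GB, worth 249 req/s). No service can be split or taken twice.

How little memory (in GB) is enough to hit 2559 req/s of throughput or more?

Minimise GB subject to total throughput ≥ 2559.
Taking auth-service + thumbnail-service + ab-test-router gives 2628 (≥ 2559) for 30 GB.
Any bundle with less than 30 GB falls short of 2559.

30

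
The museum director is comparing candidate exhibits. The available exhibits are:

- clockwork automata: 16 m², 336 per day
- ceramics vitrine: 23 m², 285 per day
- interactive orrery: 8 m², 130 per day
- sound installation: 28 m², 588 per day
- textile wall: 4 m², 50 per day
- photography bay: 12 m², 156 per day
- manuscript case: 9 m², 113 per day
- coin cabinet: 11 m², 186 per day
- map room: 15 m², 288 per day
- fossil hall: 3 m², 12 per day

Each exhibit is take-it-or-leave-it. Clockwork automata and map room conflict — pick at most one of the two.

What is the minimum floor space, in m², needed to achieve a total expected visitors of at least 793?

Minimise m² subject to total expected visitors ≥ 793.
Taking sound installation + textile wall + coin cabinet gives 824 (≥ 793) for 43 m².
No combination under 43 m² hits 793.

43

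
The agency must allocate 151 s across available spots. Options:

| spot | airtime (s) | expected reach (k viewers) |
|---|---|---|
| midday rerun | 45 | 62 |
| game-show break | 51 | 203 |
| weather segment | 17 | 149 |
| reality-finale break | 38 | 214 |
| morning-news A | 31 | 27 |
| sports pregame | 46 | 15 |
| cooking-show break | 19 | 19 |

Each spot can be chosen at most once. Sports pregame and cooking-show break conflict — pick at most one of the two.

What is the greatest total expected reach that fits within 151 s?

628

Taking midday rerun + game-show break + weather segment + reality-finale break: 151 s used, 628 in expected reach.
Nothing else feasible within 151 s beats 628.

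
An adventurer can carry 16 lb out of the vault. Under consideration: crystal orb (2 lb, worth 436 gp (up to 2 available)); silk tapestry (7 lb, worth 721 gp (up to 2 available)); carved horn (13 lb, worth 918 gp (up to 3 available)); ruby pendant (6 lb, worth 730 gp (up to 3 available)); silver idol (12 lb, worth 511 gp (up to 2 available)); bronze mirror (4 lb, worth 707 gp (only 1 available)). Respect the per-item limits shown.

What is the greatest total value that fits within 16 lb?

2332

Taking the top-ratio items first gives 2×crystal orb + ruby pendant + bronze mirror for 2309 (14 lb).
Dropping bronze mirror frees 4 lb; slotting in ruby pendant (6 lb) lifts the total to 2332 at 16 lb.
Nothing else within 16 lb beats 2332.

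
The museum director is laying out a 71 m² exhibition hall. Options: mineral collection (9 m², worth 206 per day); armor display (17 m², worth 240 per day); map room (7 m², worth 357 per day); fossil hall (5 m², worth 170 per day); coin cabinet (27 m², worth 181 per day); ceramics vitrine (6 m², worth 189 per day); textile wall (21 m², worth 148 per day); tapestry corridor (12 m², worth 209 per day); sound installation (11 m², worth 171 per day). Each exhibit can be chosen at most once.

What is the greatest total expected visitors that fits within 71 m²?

1542

Taking mineral collection + armor display + map room + fossil hall + ceramics vitrine + tapestry corridor + sound installation: 67 m² used, 1542 in expected visitors.
Next best is mineral collection + map room + fossil hall + ceramics vitrine + textile wall + tapestry corridor + sound installation at 1450 (71 m²) — short by 92.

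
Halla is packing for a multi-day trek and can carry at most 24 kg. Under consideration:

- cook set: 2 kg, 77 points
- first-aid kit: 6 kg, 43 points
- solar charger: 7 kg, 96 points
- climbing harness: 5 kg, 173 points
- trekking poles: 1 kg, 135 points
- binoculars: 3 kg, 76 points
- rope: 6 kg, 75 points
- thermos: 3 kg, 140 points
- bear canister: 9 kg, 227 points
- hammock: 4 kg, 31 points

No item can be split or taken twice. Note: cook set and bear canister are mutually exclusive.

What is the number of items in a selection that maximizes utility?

5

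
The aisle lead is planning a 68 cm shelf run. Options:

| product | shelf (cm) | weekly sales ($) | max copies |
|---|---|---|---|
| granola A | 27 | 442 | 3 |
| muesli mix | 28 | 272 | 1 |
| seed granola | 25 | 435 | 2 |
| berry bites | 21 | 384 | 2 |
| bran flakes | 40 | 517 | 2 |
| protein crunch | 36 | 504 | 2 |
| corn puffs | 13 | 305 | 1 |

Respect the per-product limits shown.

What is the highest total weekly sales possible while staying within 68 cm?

1203

By weekly sales per cm: corn puffs 23.46, berry bites 18.29, seed granola 17.40, granola A 16.37 lead.
Taking the top-ratio products first gives 2×berry bites + corn puffs for 1073 (55 cm).
Dropping corn puffs frees 13 cm; slotting in seed granola (25 cm) lifts the total to 1203 at 67 cm.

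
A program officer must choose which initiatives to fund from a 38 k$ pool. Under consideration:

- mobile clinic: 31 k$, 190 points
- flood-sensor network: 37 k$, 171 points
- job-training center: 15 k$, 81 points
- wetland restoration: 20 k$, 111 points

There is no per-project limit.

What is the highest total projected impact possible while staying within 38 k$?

192

Density check — mobile clinic 6.13, wetland restoration 5.55, job-training center 5.40 are the best per k$.
Filling by ratio: mobile clinic for 190, with 7 k$ left unused.
The 31 k$ tied up in mobile clinic is better spent on job-training center + wetland restoration — total rises to 192 (35 k$).
No other feasible combination exceeds 192.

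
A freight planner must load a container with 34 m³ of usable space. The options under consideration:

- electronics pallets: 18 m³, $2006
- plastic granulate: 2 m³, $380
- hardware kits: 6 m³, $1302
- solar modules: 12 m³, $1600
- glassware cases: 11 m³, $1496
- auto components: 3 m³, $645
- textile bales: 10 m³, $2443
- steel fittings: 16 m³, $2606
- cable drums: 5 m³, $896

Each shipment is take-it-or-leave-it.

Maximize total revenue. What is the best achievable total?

A density-first pass picks plastic granulate + hardware kits + auto components + textile bales + cable drums — 5666 at 26 m³.
Replace auto components and cable drums with steel fittings: the trade gains 1065 net, giving 6731 at 34 m³.
Next best is auto components + textile bales + steel fittings + cable drums at 6590 (34 m³) — short by 141.

6731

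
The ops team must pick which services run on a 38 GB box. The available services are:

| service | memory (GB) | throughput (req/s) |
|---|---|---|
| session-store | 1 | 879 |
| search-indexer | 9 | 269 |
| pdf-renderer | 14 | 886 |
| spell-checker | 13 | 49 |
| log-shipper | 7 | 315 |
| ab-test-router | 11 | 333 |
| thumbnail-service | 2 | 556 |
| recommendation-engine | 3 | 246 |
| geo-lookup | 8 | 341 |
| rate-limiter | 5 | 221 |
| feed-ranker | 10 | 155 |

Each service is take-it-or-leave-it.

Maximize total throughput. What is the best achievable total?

3223

Filling by ratio: session-store + pdf-renderer + log-shipper + thumbnail-service + recommendation-engine + rate-limiter for 3103, with 6 GB left unused.
The 5 GB tied up in rate-limiter is better spent on geo-lookup — total rises to 3223 (35 GB).
Nothing else within 38 GB beats 3223.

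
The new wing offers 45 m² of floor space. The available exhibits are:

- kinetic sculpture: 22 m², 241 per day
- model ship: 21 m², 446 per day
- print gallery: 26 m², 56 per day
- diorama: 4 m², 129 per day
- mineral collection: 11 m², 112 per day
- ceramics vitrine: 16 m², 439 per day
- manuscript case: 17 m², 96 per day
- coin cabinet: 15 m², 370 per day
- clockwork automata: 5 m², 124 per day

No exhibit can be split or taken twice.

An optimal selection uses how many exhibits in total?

Best achievable expected visitors is 1069.
model ship + diorama + coin cabinet + clockwork automata hits 1069 at 45 m².
All optima have 4 exhibits.

4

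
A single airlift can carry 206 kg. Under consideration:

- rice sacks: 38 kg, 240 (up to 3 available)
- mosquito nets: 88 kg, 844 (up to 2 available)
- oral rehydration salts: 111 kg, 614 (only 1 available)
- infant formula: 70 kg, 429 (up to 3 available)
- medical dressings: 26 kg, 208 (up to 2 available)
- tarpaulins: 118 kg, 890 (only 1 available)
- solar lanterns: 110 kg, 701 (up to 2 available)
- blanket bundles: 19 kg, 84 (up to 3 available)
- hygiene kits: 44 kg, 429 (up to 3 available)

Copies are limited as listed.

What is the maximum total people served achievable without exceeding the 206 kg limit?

By people served per kg: hygiene kits 9.75, mosquito nets 9.59, medical dressings 8.00, tarpaulins 7.54 lead.
Greedy by ratio would take 2×medical dressings + blanket bundles + 3×hygiene kits: 203 kg used, total 1787.
The 89 kg tied up in medical dressings and blanket bundles and hygiene kits is better spent on mosquito nets — total rises to 1910 (202 kg).
The spare 4 kg is too small for any remaining supply, and no exchange beats 1910.

1910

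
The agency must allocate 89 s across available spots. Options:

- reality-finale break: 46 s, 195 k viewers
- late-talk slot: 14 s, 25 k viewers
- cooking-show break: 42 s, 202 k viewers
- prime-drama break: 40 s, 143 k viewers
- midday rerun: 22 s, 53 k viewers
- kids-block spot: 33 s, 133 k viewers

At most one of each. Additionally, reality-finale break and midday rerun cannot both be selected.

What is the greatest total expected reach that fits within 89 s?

397

Reality-finale break + cooking-show break uses 88 of the 89 s and totals 397.
The closest alternative, late-talk slot + cooking-show break + kids-block spot, reaches only 360.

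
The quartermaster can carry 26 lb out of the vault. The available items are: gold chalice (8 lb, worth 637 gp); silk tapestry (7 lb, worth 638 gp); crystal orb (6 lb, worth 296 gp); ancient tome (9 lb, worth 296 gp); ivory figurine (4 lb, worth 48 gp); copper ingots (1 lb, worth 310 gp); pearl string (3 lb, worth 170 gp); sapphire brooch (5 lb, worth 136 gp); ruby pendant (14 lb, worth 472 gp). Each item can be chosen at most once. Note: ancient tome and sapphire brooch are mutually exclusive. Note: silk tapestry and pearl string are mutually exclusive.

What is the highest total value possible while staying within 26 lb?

1929

Density check — copper ingots 310.00, silk tapestry 91.14, gold chalice 79.62, pearl string 56.67 are the best per lb.
Best packing: gold chalice + silk tapestry + crystal orb + ivory figurine + copper ingots — 26 lb, 1929 total.
Next best is gold chalice + silk tapestry + crystal orb + copper ingots at 1881 (22 lb) — short by 48.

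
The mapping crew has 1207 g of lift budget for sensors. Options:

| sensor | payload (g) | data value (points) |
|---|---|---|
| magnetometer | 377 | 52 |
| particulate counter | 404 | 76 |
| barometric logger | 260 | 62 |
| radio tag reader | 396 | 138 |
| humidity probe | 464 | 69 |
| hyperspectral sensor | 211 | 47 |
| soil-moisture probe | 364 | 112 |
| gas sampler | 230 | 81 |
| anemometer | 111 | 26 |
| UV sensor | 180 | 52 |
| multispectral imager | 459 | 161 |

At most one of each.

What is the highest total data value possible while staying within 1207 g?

406

Taking radio tag reader + gas sampler + anemometer + multispectral imager: 1196 g used, 406 in data value.
Runner-up radio tag reader + soil-moisture probe + gas sampler + UV sensor tops out at 383.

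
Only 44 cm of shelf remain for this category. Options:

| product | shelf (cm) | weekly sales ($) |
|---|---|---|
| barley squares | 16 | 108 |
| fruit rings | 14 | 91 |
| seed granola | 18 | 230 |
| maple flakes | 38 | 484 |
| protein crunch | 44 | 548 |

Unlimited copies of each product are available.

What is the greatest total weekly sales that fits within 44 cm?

548

The ratio heuristic lands on 2×seed granola (460) but leaves 8 cm idle.
Replace 2×seed granola with protein crunch: the trade gains 88 net, giving 548 at 44 cm.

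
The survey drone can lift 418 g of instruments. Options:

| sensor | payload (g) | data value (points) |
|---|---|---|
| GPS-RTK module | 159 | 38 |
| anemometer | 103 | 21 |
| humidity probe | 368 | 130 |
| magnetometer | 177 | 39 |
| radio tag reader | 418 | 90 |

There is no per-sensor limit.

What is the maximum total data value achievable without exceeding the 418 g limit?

Density check — humidity probe 0.35, GPS-RTK module 0.24, magnetometer 0.22, radio tag reader 0.22 are the best per g.
Best packing: humidity probe — 368 g, 130 total.
Every other selection either busts 418 g or fails to beat 130.

130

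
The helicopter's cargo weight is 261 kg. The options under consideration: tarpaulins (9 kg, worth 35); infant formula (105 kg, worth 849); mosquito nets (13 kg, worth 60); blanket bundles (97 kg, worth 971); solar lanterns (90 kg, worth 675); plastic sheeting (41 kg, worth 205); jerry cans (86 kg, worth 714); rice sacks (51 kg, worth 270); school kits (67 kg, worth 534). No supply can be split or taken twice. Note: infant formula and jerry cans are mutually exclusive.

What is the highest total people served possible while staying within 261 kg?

By people served per kg: blanket bundles 10.01, jerry cans 8.30, infant formula 8.09, school kits 7.97 lead.
Best packing: tarpaulins + blanket bundles + jerry cans + school kits — 259 kg, 2254 total.
Next best is blanket bundles + jerry cans + school kits at 2219 (250 kg) — short by 35.

2254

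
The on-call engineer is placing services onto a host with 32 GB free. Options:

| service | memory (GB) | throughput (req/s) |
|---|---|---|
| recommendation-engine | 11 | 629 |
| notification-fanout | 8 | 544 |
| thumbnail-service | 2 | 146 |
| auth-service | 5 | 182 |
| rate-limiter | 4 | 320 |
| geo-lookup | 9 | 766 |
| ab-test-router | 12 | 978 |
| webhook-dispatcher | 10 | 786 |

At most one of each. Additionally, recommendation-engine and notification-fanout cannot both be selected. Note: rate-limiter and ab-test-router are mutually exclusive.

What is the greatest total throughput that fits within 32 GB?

Geo-lookup + ab-test-router + webhook-dispatcher uses 31 of the 32 GB and totals 2530.

2530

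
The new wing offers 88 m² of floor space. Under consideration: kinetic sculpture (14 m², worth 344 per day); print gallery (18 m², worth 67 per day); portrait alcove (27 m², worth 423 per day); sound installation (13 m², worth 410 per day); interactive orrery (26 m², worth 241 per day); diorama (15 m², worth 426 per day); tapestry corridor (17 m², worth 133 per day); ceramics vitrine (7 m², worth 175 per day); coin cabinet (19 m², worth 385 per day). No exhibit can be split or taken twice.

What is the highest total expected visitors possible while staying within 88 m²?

A density-first pass picks kinetic sculpture + sound installation + diorama + tapestry corridor + ceramics vitrine + coin cabinet — 1873 at 85 m².
The 24 m² tied up in tapestry corridor and ceramics vitrine is better spent on portrait alcove — total rises to 1988 (88 m²).

1988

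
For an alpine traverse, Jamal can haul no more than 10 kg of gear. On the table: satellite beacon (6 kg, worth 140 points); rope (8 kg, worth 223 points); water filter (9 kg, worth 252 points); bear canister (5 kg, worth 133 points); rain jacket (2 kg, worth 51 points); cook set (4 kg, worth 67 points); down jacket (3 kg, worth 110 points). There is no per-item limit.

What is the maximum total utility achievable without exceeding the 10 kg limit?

330

By utility per kg: down jacket 36.67, water filter 28.00, rope 27.88, bear canister 26.60 lead.
3×down jacket uses 9 of the 10 kg and totals 330.
No other feasible combination exceeds 330.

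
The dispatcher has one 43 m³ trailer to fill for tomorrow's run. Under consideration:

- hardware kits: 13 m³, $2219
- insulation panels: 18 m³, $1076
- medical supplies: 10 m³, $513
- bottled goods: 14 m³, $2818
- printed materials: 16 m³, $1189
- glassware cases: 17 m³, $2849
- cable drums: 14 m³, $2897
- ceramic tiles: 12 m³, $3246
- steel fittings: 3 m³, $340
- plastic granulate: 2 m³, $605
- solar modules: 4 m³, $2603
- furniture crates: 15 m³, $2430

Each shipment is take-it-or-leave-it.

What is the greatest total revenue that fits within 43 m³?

10965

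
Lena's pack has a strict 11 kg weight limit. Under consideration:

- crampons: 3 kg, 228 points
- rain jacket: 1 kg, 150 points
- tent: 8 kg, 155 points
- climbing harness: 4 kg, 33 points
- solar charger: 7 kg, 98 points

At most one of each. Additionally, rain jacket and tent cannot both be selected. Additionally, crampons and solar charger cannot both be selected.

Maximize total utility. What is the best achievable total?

411

Crampons + rain jacket + climbing harness uses 8 of the 11 kg and totals 411.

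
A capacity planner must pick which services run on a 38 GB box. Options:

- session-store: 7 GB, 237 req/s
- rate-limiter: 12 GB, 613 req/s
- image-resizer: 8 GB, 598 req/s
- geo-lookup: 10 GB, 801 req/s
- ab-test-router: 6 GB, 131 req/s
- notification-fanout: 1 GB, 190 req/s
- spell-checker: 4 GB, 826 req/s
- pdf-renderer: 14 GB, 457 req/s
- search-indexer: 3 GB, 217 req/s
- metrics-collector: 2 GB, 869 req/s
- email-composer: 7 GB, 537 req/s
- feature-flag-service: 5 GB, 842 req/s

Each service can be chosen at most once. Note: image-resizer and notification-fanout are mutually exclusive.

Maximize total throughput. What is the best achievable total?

Taking image-resizer + geo-lookup + spell-checker + metrics-collector + email-composer + feature-flag-service: 36 GB used, 4473 in throughput.
That's the maximum — no feasible swap from here does better than 4473.

4473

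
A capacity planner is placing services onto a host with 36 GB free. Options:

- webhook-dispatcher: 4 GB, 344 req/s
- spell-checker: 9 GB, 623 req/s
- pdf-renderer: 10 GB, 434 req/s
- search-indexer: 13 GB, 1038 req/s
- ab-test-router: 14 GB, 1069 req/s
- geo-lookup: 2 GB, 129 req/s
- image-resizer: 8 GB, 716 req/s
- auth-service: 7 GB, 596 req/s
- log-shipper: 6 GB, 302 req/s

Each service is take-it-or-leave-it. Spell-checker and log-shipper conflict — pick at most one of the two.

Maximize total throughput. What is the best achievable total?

Taking the top-ratio services first gives webhook-dispatcher + search-indexer + geo-lookup + image-resizer + auth-service for 2823 (34 GB).
Dropping search-indexer frees 13 GB; slotting in ab-test-router (14 GB) lifts the total to 2854 at 35 GB.
No other feasible combination exceeds 2854.

2854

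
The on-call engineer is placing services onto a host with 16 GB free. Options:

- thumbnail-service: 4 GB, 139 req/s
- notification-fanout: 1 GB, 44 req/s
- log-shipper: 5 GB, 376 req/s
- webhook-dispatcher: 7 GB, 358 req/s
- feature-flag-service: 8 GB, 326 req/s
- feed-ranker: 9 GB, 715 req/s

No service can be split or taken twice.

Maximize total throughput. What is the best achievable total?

1135

Density check — feed-ranker 79.44, log-shipper 75.20, webhook-dispatcher 51.14 are the best per GB.
Best packing: notification-fanout + log-shipper + feed-ranker — 15 GB, 1135 total.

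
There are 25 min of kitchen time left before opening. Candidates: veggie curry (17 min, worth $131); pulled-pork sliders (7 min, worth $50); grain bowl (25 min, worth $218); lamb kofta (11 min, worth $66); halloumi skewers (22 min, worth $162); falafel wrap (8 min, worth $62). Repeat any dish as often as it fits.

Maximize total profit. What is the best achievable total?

By profit per min: grain bowl 8.72, falafel wrap 7.75, veggie curry 7.71 lead.
The ratio ordering already packs tightly: grain bowl, 25 min, 218.
That's the maximum — no swap from here does better than 218.

218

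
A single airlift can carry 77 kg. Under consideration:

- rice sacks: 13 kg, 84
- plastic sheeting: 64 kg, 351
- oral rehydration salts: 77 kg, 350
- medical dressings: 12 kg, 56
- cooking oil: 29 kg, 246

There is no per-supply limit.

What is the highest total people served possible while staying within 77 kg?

576

By people served per kg: cooking oil 8.48, rice sacks 6.46, plastic sheeting 5.48 lead.
Taking rice sacks + 2×cooking oil: 71 kg used, 576 in people served.
The spare 6 kg is too small for any remaining supply, and no exchange beats 576.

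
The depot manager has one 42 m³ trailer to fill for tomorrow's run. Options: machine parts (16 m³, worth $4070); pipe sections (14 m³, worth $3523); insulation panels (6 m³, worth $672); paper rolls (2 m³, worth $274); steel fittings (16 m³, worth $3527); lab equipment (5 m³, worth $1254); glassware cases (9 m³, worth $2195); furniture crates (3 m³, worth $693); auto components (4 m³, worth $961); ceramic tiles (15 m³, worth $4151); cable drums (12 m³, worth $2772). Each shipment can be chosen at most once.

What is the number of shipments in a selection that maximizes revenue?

Best achievable revenue is 10830.
One optimal bundle: pipe sections + glassware cases + auto components + ceramic tiles (42 m³).
All optima have 4 shipments.

4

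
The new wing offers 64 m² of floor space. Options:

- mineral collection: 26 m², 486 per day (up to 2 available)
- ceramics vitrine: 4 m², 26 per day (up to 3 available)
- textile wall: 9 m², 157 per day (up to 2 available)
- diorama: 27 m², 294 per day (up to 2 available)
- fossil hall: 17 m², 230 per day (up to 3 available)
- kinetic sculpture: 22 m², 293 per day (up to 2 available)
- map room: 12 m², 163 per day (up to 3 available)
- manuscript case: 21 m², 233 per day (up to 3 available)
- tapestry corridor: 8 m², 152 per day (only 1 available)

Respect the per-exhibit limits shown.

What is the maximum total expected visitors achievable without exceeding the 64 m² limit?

1150

Density check — tapestry corridor 19.00, mineral collection 18.69, textile wall 17.44, map room 13.58 are the best per m².
Best packing: 2×mineral collection + ceramics vitrine + tapestry corridor — 64 m², 1150 total.
Every other selection either busts 64 m² or exceeds an availability limit or fails to beat 1150.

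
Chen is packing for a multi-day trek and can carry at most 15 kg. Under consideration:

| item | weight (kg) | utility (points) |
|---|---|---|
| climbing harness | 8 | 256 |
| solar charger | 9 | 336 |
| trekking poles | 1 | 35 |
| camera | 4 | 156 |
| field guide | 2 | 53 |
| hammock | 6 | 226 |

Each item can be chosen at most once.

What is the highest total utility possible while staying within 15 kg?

562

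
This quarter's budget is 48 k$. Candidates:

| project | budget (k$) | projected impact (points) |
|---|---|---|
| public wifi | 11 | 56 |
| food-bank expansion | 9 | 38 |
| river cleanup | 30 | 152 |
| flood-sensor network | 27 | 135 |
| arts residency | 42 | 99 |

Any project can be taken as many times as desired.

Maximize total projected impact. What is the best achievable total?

229

Density check — public wifi 5.09, river cleanup 5.07, flood-sensor network 5.00 are the best per k$.
The ratio heuristic lands on 4×public wifi (224) but leaves 4 k$ idle.
Dropping 3×public wifi frees 33 k$; slotting in food-bank expansion + flood-sensor network (36 k$) lifts the total to 229 at 47 k$.
Every other selection either busts 48 k$ or fails to beat 229.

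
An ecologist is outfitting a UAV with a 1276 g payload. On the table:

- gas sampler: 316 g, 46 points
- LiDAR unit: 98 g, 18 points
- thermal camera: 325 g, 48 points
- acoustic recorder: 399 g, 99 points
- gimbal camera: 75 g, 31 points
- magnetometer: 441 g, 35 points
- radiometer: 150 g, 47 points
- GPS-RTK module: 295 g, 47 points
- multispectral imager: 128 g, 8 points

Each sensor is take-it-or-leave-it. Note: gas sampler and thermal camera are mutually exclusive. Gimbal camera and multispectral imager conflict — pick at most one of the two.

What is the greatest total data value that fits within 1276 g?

272

By data value per g: gimbal camera 0.41, radiometer 0.31, acoustic recorder 0.25, LiDAR unit 0.18 lead.
Thermal camera + acoustic recorder + gimbal camera + radiometer + GPS-RTK module uses 1244 of the 1276 g and totals 272.
Next best is gas sampler + acoustic recorder + gimbal camera + radiometer + GPS-RTK module at 270 (1235 g) — short by 2.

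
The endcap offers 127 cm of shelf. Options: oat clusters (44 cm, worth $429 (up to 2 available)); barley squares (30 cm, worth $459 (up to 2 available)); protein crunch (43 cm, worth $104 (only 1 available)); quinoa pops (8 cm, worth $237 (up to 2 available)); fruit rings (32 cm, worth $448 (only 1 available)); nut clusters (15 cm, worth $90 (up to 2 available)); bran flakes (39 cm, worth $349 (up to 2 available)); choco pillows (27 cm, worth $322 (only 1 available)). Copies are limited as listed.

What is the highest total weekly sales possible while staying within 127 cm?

1930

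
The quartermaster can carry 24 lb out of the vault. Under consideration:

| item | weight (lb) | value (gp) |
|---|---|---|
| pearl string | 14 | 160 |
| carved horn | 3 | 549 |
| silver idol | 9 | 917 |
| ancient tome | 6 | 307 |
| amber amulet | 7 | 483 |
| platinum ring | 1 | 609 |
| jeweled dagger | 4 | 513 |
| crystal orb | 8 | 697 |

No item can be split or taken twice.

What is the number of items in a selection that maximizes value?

Best achievable value is 3071.
One optimal bundle: carved horn + silver idol + amber amulet + platinum ring + jeweled dagger (24 lb).
Any selection reaching 3071 contains exactly 5 items.

5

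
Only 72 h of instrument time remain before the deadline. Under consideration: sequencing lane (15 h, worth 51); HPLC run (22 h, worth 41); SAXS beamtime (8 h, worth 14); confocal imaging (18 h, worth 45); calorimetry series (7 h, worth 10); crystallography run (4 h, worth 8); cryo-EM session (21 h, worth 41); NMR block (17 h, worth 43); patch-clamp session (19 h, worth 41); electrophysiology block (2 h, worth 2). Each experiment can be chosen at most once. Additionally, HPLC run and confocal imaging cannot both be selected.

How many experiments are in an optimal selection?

5

Best achievable expected citations is 182.
One optimal bundle: sequencing lane + confocal imaging + NMR block + patch-clamp session + electrophysiology block (71 h).
Every optimal selection uses 5 experiments.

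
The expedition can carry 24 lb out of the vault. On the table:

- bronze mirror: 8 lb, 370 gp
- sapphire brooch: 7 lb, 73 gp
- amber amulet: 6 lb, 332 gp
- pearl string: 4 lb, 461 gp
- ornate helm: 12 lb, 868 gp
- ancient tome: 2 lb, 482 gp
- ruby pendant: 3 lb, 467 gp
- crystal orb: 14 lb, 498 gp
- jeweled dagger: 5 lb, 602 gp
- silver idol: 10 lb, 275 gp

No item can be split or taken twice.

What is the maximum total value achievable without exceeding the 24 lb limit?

By value per lb: ancient tome 241.00, ruby pendant 155.67, jeweled dagger 120.40, pearl string 115.25 lead.
Taking the top-ratio items first gives amber amulet + pearl string + ancient tome + ruby pendant + jeweled dagger for 2344 (20 lb).
Dropping amber amulet and pearl string frees 10 lb; slotting in ornate helm (12 lb) lifts the total to 2419 at 22 lb.
Next best is pearl string + ornate helm + ancient tome + jeweled dagger at 2413 (23 lb) — short by 6.

2419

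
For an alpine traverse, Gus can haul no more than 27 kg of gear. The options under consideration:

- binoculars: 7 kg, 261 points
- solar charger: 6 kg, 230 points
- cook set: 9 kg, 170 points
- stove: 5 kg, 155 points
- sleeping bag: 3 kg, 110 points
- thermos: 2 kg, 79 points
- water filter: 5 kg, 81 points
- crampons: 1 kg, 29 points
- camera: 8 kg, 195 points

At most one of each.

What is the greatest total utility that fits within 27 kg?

904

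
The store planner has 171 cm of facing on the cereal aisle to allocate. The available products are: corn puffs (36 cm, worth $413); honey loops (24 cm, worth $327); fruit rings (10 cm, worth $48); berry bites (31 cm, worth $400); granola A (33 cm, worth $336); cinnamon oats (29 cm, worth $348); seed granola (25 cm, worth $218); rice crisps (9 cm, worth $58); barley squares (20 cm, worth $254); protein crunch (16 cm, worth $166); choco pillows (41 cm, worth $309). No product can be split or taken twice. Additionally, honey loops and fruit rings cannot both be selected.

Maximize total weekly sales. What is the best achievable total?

The ratio heuristic lands on corn puffs + honey loops + berry bites + cinnamon oats + rice crisps + barley squares + protein crunch (1966) but leaves 6 cm idle.
The 29 cm tied up in rice crisps and barley squares is better spent on granola A — total rises to 1990 (169 cm).
That's the maximum — no feasible swap from here does better than 1990.

1990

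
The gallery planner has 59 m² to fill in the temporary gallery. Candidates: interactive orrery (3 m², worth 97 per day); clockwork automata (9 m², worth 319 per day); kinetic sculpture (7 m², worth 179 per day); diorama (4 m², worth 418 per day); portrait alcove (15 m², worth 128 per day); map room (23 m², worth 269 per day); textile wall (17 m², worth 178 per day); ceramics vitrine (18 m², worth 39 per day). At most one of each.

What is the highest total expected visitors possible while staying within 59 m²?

1319

Ranking by ratio (expected visitors/m²): diorama 104.50, clockwork automata 35.44, interactive orrery 32.33.
Taking the top-ratio exhibits first gives interactive orrery + clockwork automata + kinetic sculpture + diorama + map room for 1282 (46 m²).
Dropping map room frees 23 m²; slotting in portrait alcove + textile wall (32 m²) lifts the total to 1319 at 55 m².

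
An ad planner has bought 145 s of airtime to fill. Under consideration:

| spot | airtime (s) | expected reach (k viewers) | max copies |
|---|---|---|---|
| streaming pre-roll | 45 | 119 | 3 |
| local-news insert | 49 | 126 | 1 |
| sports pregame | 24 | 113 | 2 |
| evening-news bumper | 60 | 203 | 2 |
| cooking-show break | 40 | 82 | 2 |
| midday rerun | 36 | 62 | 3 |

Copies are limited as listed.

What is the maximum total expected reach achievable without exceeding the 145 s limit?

519

By expected reach per s: sports pregame 4.71, evening-news bumper 3.38, streaming pre-roll 2.64 lead.
Filling by ratio: 2×sports pregame + evening-news bumper + midday rerun for 491, with 1 s left unused.
The 60 s tied up in sports pregame and midday rerun is better spent on evening-news bumper — total rises to 519 (144 s).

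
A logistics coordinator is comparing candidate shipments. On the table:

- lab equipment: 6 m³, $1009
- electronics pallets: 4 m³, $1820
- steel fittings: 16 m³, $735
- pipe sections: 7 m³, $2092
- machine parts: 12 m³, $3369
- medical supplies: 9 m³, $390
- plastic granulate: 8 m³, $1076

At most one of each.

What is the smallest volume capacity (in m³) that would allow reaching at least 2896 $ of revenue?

11

Need the lightest bundle worth ≥ 2896.
electronics pallets + pipe sections reaches 3912 using 11 m³.
Below 11 m³ the best achievable stays under 2896.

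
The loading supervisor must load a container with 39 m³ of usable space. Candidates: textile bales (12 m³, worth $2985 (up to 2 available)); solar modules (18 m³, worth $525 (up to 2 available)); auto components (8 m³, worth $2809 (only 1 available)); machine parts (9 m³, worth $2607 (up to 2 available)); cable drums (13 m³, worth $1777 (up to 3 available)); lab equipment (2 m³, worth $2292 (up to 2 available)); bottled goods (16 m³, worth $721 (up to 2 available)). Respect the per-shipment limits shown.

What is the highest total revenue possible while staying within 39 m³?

Taking the top-ratio shipments first gives auto components + 2×machine parts + 2×lab equipment for 12607 (30 m³).
The 18 m³ tied up in 2×machine parts is better spent on 2×textile bales — total rises to 13363 (36 m³).
Nothing else within 39 m³ beats 13363.

13363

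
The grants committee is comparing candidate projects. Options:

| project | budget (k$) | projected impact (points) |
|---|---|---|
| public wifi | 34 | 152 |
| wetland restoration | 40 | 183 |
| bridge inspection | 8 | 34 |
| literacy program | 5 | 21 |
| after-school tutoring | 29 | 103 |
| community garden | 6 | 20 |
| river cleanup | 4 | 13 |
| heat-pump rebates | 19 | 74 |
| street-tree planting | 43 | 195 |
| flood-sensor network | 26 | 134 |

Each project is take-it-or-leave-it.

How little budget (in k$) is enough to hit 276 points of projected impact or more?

60

Look for the lowest-budget combination reaching 276.
public wifi + flood-sensor network: 286 projected impact at 60 k$.
Below 60 k$ the best achievable stays under 276.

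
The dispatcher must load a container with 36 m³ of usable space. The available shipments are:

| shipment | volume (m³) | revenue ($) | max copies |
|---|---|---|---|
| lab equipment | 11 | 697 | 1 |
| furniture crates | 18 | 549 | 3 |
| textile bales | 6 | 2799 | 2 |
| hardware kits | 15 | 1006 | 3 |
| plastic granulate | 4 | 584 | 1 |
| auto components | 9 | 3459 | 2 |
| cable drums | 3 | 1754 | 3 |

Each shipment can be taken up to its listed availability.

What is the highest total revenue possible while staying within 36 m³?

Ranking by ratio (revenue/m³): cable drums 584.67, textile bales 466.50, auto components 384.33.
The ratio heuristic lands on 2×textile bales + plastic granulate + auto components + 3×cable drums (14903) but leaves 2 m³ idle.
Replace plastic granulate and cable drums with auto components: the trade gains 1121 net, giving 16024 at 36 m³.
Nothing else within 36 m³ beats 16024.

16024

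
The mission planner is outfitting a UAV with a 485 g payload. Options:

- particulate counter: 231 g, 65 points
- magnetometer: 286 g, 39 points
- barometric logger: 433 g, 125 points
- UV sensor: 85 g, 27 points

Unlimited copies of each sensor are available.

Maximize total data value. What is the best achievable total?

5×UV sensor uses 425 of the 485 g and totals 135.
Every other selection either busts 485 g or fails to beat 135.

135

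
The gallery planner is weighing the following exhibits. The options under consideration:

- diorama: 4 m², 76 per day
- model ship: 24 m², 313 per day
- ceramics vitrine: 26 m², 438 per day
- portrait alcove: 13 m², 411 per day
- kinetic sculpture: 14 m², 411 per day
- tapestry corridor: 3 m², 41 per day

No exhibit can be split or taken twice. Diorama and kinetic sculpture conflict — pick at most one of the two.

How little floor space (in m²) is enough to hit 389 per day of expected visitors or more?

Need the lightest bundle worth ≥ 389.
portrait alcove: 411 expected visitors at 13 m².
Any bundle with less than 13 m² falls short of 389.

13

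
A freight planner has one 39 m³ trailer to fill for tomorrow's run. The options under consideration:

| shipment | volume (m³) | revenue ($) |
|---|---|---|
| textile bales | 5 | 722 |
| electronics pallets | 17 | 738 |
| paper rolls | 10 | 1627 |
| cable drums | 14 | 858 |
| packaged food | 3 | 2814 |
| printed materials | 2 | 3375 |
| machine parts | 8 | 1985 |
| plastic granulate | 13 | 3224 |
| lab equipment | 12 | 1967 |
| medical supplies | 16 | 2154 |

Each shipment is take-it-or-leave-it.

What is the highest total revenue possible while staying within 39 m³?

Density check — printed materials 1687.50, packaged food 938.00, machine parts 248.12 are the best per m³.
Taking packaged food + printed materials + machine parts + plastic granulate + lab equipment: 38 m³ used, 13365 in revenue.
The closest alternative, paper rolls + packaged food + printed materials + machine parts + plastic granulate, reaches only 13025.

13365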